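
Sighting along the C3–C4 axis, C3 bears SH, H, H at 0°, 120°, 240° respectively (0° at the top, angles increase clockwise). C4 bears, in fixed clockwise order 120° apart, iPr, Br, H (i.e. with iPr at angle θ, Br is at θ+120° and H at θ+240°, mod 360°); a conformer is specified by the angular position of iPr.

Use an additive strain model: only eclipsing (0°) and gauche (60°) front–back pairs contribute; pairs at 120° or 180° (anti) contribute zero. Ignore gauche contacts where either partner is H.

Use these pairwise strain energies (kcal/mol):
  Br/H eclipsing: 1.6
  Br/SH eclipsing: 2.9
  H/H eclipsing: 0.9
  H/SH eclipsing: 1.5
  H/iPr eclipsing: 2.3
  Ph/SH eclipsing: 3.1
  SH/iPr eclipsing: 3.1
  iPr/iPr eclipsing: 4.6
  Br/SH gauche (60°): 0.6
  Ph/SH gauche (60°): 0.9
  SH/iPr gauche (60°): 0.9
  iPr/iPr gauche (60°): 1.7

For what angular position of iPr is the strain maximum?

iPr at 0° is eclipsed. SH at 0° is eclipsed with iPr at 0° (3.1); H at 120° is eclipsed with Br at 120° (1.6); H at 240° is eclipsed with H at 240° (0.9). Total 5.6 kcal/mol.
iPr at 60° is staggered. SH at 0° is gauche with iPr at 60° (0.9). Total 0.9 kcal/mol.
iPr at 120° is eclipsed. SH at 0° is eclipsed with H at 0° (1.5); H at 120° is eclipsed with iPr at 120° (2.3); H at 240° is eclipsed with Br at 240° (1.6). Total 5.4 kcal/mol.
iPr at 180° is staggered. SH at 0° is gauche with Br at 300° (0.6). Total 0.6 kcal/mol.
iPr at 240° is eclipsed. SH at 0° is eclipsed with Br at 0° (2.9); H at 120° is eclipsed with H at 120° (0.9); H at 240° is eclipsed with iPr at 240° (2.3). Total 6.1 kcal/mol.
iPr at 300° is staggered. SH at 0° is gauche with iPr at 300° (0.9); SH at 0° is gauche with Br at 60° (0.6). Total 1.5 kcal/mol.
The maximum (6.1 kcal/mol) occurs with iPr at 240°.

240°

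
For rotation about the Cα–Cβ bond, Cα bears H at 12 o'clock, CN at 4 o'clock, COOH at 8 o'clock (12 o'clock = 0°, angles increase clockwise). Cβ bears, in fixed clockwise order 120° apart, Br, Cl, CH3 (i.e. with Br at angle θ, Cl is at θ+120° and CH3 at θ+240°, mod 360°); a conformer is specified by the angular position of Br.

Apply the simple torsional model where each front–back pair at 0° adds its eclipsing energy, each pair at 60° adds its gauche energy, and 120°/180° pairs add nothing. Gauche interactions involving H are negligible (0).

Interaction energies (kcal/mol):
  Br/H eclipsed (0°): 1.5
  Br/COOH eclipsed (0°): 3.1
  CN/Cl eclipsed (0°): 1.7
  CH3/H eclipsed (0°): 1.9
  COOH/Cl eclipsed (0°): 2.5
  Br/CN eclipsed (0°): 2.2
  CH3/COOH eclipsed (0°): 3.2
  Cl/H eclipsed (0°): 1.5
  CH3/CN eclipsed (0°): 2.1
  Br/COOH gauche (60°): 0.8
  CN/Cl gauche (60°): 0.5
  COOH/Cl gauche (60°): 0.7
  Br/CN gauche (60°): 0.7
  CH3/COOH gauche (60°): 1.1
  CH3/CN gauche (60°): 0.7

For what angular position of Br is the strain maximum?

240°

Br at 0° (eclipsed): H–Br eclipsed, CN–Cl eclipsed, COOH–CH3 eclipsed; 1.5 + 1.7 + 3.2 = 6.4 kcal/mol.
Br at 60° (staggered): CN–Br gauche, CN–Cl gauche, COOH–Cl gauche, COOH–CH3 gauche; 0.7 + 0.5 + 0.7 + 1.1 = 3.0 kcal/mol.
Br at 120° (eclipsed): H–CH3 eclipsed, CN–Br eclipsed, COOH–Cl eclipsed; 1.9 + 2.2 + 2.5 = 6.6 kcal/mol.
Br at 180° (staggered): CN–Br gauche, CN–CH3 gauche, COOH–Br gauche, COOH–Cl gauche; 0.7 + 0.7 + 0.8 + 0.7 = 2.9 kcal/mol.
Br at 240° (eclipsed): H–Cl eclipsed, CN–CH3 eclipsed, COOH–Br eclipsed; 1.5 + 2.1 + 3.1 = 6.7 kcal/mol.
Br at 300° (staggered): CN–Cl gauche, CN–CH3 gauche, COOH–Br gauche, COOH–CH3 gauche; 0.5 + 0.7 + 0.8 + 1.1 = 3.1 kcal/mol.
The maximum (6.7 kcal/mol) occurs with Br at 240°.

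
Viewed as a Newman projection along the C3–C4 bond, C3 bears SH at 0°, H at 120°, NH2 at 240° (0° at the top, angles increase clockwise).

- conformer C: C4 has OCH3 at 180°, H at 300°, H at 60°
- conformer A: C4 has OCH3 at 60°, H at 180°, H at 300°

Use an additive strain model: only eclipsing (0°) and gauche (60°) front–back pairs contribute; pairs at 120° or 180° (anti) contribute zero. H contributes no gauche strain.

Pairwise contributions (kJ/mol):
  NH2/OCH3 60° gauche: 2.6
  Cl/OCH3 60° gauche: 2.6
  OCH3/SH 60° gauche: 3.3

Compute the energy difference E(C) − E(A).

C (staggered): NH2–OCH3 gauche; 2.6 = 2.6 kJ/mol.
A (staggered): SH–OCH3 gauche; 3.3 = 3.3 kJ/mol.
E(C) − E(A) = 2.6 − 3.3 = -0.7 kJ/mol.

-0.7 kJ/mol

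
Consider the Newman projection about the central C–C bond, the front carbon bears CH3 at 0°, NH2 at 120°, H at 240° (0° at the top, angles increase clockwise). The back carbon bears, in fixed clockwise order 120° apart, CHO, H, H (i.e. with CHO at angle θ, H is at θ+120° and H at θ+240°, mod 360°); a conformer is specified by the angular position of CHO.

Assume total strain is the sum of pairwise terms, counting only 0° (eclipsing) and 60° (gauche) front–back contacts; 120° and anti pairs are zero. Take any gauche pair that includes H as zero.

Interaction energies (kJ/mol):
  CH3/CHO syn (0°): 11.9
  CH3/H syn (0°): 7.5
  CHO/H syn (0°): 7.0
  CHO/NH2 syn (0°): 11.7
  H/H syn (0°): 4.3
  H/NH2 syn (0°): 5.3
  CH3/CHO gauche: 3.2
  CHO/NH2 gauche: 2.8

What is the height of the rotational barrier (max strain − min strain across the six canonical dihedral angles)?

20.7 kJ/mol

CHO at 0° (eclipsed): CH3(0°)/CHO(0°) eclipsed 11.9; NH2(120°)/H(120°) eclipsed 5.3; H(240°)/H(240°) eclipsed 4.3 → 21.5 kJ/mol.
CHO at 60° (staggered): CH3(0°)/CHO(60°) gauche 3.2; NH2(120°)/CHO(60°) gauche 2.8 → 6.0 kJ/mol.
CHO at 120° (eclipsed): CH3(0°)/H(0°) eclipsed 7.5; NH2(120°)/CHO(120°) eclipsed 11.7; H(240°)/H(240°) eclipsed 4.3 → 23.5 kJ/mol.
CHO at 180° (staggered): NH2(120°)/CHO(180°) gauche 2.8 → 2.8 kJ/mol.
CHO at 240° (eclipsed): CH3(0°)/H(0°) eclipsed 7.5; NH2(120°)/H(120°) eclipsed 5.3; H(240°)/CHO(240°) eclipsed 7.0 → 19.8 kJ/mol.
CHO at 300° (staggered): CH3(0°)/CHO(300°) gauche 3.2 → 3.2 kJ/mol.
Max at 120° (23.5 kJ/mol), min at 180° (2.8 kJ/mol); barrier = 20.7 kJ/mol.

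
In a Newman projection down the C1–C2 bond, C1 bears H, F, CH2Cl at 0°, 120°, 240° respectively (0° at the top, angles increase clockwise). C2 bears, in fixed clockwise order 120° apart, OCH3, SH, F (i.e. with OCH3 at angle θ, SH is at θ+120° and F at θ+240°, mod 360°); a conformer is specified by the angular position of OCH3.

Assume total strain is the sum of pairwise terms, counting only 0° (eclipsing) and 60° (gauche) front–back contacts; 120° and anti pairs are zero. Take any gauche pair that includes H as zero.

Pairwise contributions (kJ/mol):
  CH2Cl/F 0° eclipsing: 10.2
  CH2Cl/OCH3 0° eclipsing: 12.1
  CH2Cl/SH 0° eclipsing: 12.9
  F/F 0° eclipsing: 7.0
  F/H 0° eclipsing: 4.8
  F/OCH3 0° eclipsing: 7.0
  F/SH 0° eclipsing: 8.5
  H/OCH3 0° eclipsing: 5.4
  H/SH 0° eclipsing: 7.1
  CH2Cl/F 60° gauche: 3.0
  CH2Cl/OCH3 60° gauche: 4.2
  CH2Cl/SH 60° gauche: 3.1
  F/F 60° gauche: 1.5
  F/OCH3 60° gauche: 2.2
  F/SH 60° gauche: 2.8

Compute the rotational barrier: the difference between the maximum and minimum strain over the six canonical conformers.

15.2 kJ/mol

OCH3 at 0° (eclipsed): H(0°)/OCH3(0°) eclipsed 5.4; F(120°)/SH(120°) eclipsed 8.5; CH2Cl(240°)/F(240°) eclipsed 10.2 → 24.1 kJ/mol.
OCH3 at 60° (staggered): F(120°)/OCH3(60°) gauche 2.2; F(120°)/SH(180°) gauche 2.8; CH2Cl(240°)/SH(180°) gauche 3.1; CH2Cl(240°)/F(300°) gauche 3.0 → 11.1 kJ/mol.
OCH3 at 120° (eclipsed): H(0°)/F(0°) eclipsed 4.8; F(120°)/OCH3(120°) eclipsed 7.0; CH2Cl(240°)/SH(240°) eclipsed 12.9 → 24.7 kJ/mol.
OCH3 at 180° (staggered): F(120°)/OCH3(180°) gauche 2.2; F(120°)/F(60°) gauche 1.5; CH2Cl(240°)/OCH3(180°) gauche 4.2; CH2Cl(240°)/SH(300°) gauche 3.1 → 11.0 kJ/mol.
OCH3 at 240° (eclipsed): H(0°)/SH(0°) eclipsed 7.1; F(120°)/F(120°) eclipsed 7.0; CH2Cl(240°)/OCH3(240°) eclipsed 12.1 → 26.2 kJ/mol.
OCH3 at 300° (staggered): F(120°)/SH(60°) gauche 2.8; F(120°)/F(180°) gauche 1.5; CH2Cl(240°)/OCH3(300°) gauche 4.2; CH2Cl(240°)/F(180°) gauche 3.0 → 11.5 kJ/mol.
Max at 240° (26.2 kJ/mol), min at 180° (11.0 kJ/mol); barrier = 15.2 kJ/mol.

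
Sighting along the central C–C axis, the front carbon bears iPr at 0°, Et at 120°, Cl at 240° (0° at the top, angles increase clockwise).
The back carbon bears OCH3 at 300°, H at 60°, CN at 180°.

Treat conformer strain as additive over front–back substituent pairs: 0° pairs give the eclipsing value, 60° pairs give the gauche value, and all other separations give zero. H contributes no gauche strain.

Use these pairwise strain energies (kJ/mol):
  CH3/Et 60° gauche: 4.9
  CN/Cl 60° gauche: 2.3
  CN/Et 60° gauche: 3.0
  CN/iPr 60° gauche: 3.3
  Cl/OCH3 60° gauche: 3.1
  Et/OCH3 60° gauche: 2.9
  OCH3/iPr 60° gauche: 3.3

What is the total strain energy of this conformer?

11.7 kJ/mol

This conformer (staggered): iPr(0°)/OCH3(300°) gauche 3.3; Et(120°)/CN(180°) gauche 3.0; Cl(240°)/OCH3(300°) gauche 3.1; Cl(240°)/CN(180°) gauche 2.3 → 11.7 kJ/mol.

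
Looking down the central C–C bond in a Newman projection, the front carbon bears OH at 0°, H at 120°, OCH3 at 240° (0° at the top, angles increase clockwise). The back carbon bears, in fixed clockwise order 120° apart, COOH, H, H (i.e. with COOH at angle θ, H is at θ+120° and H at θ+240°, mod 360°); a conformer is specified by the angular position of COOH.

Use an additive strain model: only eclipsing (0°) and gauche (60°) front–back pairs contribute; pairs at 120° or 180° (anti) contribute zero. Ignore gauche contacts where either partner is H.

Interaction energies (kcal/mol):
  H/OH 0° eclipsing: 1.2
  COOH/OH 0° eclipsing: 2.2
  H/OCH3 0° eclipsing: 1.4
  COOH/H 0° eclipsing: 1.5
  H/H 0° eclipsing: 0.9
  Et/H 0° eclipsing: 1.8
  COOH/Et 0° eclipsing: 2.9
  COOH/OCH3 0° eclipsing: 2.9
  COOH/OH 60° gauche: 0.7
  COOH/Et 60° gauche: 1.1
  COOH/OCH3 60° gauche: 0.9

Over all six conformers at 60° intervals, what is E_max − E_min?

COOH at 0° (eclipsed): OH–COOH eclipsed, H–H eclipsed, OCH3–H eclipsed; 2.2 + 0.9 + 1.4 = 4.5 kcal/mol.
COOH at 60° (staggered): OH–COOH gauche; 0.7 = 0.7 kcal/mol.
COOH at 120° (eclipsed): OH–H eclipsed, H–COOH eclipsed, OCH3–H eclipsed; 1.2 + 1.5 + 1.4 = 4.1 kcal/mol.
COOH at 180° (staggered): OCH3–COOH gauche; 0.9 = 0.9 kcal/mol.
COOH at 240° (eclipsed): OH–H eclipsed, H–H eclipsed, OCH3–COOH eclipsed; 1.2 + 0.9 + 2.9 = 5.0 kcal/mol.
COOH at 300° (staggered): OH–COOH gauche, OCH3–COOH gauche; 0.7 + 0.9 = 1.6 kcal/mol.
Max at 240° (5.0 kcal/mol), min at 60° (0.7 kcal/mol); barrier = 4.3 kcal/mol.

4.3 kcal/mol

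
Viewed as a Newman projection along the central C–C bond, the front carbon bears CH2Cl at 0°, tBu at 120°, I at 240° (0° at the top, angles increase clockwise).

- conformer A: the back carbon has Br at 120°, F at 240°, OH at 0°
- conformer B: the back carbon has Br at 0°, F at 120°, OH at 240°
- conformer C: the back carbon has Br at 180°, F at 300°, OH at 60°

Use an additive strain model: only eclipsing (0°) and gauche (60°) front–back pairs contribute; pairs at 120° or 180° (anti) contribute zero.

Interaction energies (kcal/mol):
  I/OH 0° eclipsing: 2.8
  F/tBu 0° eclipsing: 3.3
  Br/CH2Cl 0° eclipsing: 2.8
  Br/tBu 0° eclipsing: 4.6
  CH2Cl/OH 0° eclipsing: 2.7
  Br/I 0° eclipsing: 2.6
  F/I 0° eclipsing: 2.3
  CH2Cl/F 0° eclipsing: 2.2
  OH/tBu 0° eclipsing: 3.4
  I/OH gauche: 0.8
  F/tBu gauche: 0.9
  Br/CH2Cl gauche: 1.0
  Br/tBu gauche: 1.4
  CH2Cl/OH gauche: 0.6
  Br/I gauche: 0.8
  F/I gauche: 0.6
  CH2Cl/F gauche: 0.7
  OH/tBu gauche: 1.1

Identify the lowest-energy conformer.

C

A (eclipsed): CH2Cl(0°)/OH(0°) eclipsed 2.7; tBu(120°)/Br(120°) eclipsed 4.6; I(240°)/F(240°) eclipsed 2.3 → 9.6 kcal/mol.
B (eclipsed): CH2Cl(0°)/Br(0°) eclipsed 2.8; tBu(120°)/F(120°) eclipsed 3.3; I(240°)/OH(240°) eclipsed 2.8 → 8.9 kcal/mol.
C (staggered): CH2Cl(0°)/F(300°) gauche 0.7; CH2Cl(0°)/OH(60°) gauche 0.6; tBu(120°)/Br(180°) gauche 1.4; tBu(120°)/OH(60°) gauche 1.1; I(240°)/Br(180°) gauche 0.8; I(240°)/F(300°) gauche 0.6 → 5.2 kcal/mol.
C has the lowest total (5.2 kcal/mol).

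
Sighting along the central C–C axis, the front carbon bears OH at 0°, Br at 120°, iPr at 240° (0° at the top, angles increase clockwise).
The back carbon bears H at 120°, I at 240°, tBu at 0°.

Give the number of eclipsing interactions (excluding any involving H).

2

Non-H eclipsing pairs: OH(0°)/tBu(0°); iPr(240°)/I(240°) — 2 interactions.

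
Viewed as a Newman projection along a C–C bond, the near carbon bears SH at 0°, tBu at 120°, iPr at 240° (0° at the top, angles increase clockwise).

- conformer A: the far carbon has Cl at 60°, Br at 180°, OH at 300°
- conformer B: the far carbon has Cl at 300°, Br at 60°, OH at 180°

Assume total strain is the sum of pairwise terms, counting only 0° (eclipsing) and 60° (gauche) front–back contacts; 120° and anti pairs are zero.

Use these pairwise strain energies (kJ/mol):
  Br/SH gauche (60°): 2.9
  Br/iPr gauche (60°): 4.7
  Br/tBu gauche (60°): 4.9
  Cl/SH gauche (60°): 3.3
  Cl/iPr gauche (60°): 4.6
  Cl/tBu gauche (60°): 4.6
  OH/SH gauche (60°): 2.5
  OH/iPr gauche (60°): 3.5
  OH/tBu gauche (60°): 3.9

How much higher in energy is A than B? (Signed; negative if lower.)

A (staggered): SH–Cl gauche, SH–OH gauche, tBu–Cl gauche, tBu–Br gauche, iPr–Br gauche, iPr–OH gauche; 3.3 + 2.5 + 4.6 + 4.9 + 4.7 + 3.5 = 23.5 kJ/mol.
B (staggered): SH–Cl gauche, SH–Br gauche, tBu–Br gauche, tBu–OH gauche, iPr–Cl gauche, iPr–OH gauche; 3.3 + 2.9 + 4.9 + 3.9 + 4.6 + 3.5 = 23.1 kJ/mol.
E(A) − E(B) = 23.5 − 23.1 = +0.4 kJ/mol.

+0.4 kJ/mol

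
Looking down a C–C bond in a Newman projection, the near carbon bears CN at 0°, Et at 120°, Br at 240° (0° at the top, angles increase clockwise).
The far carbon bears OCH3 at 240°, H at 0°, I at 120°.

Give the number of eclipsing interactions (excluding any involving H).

Non-H eclipsing pairs: Et(120°)/I(120°); Br(240°)/OCH3(240°) — 2 interactions.

2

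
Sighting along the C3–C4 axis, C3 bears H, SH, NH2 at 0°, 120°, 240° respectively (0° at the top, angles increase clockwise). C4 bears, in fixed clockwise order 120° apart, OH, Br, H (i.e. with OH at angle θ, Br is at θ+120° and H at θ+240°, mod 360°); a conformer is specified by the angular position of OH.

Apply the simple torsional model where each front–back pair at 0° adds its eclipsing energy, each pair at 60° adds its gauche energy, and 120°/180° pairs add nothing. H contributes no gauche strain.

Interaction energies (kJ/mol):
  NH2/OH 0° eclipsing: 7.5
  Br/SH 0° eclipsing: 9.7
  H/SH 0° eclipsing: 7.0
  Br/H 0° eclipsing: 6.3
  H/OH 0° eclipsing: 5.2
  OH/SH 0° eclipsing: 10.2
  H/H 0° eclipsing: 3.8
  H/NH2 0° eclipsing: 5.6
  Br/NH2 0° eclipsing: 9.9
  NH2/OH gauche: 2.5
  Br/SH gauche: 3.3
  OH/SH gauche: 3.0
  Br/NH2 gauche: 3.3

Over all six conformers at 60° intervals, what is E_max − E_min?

OH at 0° (eclipsed): H(0°)/OH(0°) eclipsed 5.2; SH(120°)/Br(120°) eclipsed 9.7; NH2(240°)/H(240°) eclipsed 5.6 → 20.5 kJ/mol.
OH at 60° (staggered): SH(120°)/OH(60°) gauche 3.0; SH(120°)/Br(180°) gauche 3.3; NH2(240°)/Br(180°) gauche 3.3 → 9.6 kJ/mol.
OH at 120° (eclipsed): H(0°)/H(0°) eclipsed 3.8; SH(120°)/OH(120°) eclipsed 10.2; NH2(240°)/Br(240°) eclipsed 9.9 → 23.9 kJ/mol.
OH at 180° (staggered): SH(120°)/OH(180°) gauche 3.0; NH2(240°)/OH(180°) gauche 2.5; NH2(240°)/Br(300°) gauche 3.3 → 8.8 kJ/mol.
OH at 240° (eclipsed): H(0°)/Br(0°) eclipsed 6.3; SH(120°)/H(120°) eclipsed 7.0; NH2(240°)/OH(240°) eclipsed 7.5 → 20.8 kJ/mol.
OH at 300° (staggered): SH(120°)/Br(60°) gauche 3.3; NH2(240°)/OH(300°) gauche 2.5 → 5.8 kJ/mol.
Max at 120° (23.9 kJ/mol), min at 300° (5.8 kJ/mol); barrier = 18.1 kJ/mol.

18.1 kJ/mol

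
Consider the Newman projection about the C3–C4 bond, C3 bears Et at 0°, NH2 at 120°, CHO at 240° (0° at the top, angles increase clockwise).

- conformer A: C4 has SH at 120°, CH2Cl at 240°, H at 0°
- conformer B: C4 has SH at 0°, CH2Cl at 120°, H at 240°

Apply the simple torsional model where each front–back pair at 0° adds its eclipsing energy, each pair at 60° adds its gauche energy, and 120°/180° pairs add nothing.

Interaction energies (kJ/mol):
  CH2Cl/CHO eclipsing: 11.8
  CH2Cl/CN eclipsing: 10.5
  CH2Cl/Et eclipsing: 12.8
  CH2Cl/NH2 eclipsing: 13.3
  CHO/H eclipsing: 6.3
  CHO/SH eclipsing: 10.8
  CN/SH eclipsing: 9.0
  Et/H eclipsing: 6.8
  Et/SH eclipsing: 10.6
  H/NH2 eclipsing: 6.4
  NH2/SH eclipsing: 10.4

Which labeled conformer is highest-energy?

B

A (eclipsed): Et(0°)/H(0°) eclipsed 6.8; NH2(120°)/SH(120°) eclipsed 10.4; CHO(240°)/CH2Cl(240°) eclipsed 11.8 → 29.0 kJ/mol.
B (eclipsed): Et(0°)/SH(0°) eclipsed 10.6; NH2(120°)/CH2Cl(120°) eclipsed 13.3; CHO(240°)/H(240°) eclipsed 6.3 → 30.2 kJ/mol.
B has the highest total (30.2 kJ/mol).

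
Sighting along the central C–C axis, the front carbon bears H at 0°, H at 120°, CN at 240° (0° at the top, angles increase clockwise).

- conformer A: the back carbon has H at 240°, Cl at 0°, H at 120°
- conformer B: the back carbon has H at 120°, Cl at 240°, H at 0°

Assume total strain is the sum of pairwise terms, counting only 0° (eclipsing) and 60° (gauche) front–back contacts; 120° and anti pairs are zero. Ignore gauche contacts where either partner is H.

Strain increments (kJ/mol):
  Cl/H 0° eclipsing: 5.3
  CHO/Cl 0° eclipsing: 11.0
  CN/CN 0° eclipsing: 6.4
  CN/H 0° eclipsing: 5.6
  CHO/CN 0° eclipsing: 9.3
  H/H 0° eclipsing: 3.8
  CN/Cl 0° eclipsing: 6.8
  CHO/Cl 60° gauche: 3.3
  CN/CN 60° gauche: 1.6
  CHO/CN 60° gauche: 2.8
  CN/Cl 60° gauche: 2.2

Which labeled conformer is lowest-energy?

B

A (eclipsed): H–Cl eclipsed, H–H eclipsed, CN–H eclipsed; 5.3 + 3.8 + 5.6 = 14.7 kJ/mol.
B (eclipsed): H–H eclipsed, H–H eclipsed, CN–Cl eclipsed; 3.8 + 3.8 + 6.8 = 14.4 kJ/mol.
B has the lowest total (14.4 kJ/mol).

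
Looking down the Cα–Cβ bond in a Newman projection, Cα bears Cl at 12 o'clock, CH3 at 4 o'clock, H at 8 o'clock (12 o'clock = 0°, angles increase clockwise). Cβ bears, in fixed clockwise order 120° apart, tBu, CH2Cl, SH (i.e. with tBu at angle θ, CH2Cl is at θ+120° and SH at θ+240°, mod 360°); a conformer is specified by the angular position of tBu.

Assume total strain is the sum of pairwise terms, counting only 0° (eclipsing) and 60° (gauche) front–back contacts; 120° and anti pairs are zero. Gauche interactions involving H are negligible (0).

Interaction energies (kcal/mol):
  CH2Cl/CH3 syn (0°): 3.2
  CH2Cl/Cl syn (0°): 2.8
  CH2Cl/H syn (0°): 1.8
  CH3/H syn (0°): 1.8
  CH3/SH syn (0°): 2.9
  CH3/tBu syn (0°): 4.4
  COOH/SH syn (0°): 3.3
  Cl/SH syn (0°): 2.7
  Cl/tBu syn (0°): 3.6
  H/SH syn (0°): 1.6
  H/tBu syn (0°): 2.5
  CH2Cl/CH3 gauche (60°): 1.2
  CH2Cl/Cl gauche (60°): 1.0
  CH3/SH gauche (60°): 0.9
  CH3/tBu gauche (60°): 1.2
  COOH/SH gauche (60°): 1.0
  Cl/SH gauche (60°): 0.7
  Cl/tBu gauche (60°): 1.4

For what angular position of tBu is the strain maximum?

120°

tBu at 0° is eclipsed. Cl at 0° is eclipsed with tBu at 0° (3.6); CH3 at 120° is eclipsed with CH2Cl at 120° (3.2); H at 240° is eclipsed with SH at 240° (1.6). Total 8.4 kcal/mol.
tBu at 60° is staggered. Cl at 0° is gauche with tBu at 60° (1.4); Cl at 0° is gauche with SH at 300° (0.7); CH3 at 120° is gauche with tBu at 60° (1.2); CH3 at 120° is gauche with CH2Cl at 180° (1.2). Total 4.5 kcal/mol.
tBu at 120° is eclipsed. Cl at 0° is eclipsed with SH at 0° (2.7); CH3 at 120° is eclipsed with tBu at 120° (4.4); H at 240° is eclipsed with CH2Cl at 240° (1.8). Total 8.9 kcal/mol.
tBu at 180° is staggered. Cl at 0° is gauche with CH2Cl at 300° (1.0); Cl at 0° is gauche with SH at 60° (0.7); CH3 at 120° is gauche with tBu at 180° (1.2); CH3 at 120° is gauche with SH at 60° (0.9). Total 3.8 kcal/mol.
tBu at 240° is eclipsed. Cl at 0° is eclipsed with CH2Cl at 0° (2.8); CH3 at 120° is eclipsed with SH at 120° (2.9); H at 240° is eclipsed with tBu at 240° (2.5). Total 8.2 kcal/mol.
tBu at 300° is staggered. Cl at 0° is gauche with tBu at 300° (1.4); Cl at 0° is gauche with CH2Cl at 60° (1.0); CH3 at 120° is gauche with CH2Cl at 60° (1.2); CH3 at 120° is gauche with SH at 180° (0.9). Total 4.5 kcal/mol.
The maximum (8.9 kcal/mol) occurs with tBu at 120°.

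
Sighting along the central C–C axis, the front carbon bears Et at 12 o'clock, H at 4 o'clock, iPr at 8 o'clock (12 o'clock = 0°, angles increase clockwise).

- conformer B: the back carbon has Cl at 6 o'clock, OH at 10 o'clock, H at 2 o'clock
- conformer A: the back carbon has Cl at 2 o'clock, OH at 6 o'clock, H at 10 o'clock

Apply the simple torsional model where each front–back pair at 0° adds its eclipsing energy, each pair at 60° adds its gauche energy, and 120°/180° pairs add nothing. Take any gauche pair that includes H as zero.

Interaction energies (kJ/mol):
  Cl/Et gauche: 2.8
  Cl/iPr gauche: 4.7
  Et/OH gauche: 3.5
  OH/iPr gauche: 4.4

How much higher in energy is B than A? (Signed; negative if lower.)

B (staggered): Et(0°)/OH(300°) gauche 3.5; iPr(240°)/Cl(180°) gauche 4.7; iPr(240°)/OH(300°) gauche 4.4 → 12.6 kJ/mol.
A (staggered): Et(0°)/Cl(60°) gauche 2.8; iPr(240°)/OH(180°) gauche 4.4 → 7.2 kJ/mol.
E(B) − E(A) = 12.6 − 7.2 = +5.4 kJ/mol.

+5.4 kJ/mol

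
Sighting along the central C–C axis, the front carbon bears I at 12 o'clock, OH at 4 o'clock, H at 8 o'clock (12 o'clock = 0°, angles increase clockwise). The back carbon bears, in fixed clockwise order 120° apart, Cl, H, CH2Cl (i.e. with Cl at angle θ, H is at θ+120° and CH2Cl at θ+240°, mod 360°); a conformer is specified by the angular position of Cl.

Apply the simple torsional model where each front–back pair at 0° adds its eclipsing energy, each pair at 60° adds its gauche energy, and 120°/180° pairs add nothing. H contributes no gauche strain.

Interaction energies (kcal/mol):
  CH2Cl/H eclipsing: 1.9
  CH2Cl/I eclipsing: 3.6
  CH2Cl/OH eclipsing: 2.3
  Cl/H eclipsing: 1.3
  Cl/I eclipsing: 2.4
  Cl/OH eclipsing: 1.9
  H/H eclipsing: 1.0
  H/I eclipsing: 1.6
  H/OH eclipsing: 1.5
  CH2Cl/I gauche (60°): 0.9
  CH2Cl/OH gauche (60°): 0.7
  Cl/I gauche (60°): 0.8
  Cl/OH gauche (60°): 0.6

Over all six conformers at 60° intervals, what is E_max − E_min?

Cl at 0° (eclipsed): I(0°)/Cl(0°) eclipsed 2.4; OH(120°)/H(120°) eclipsed 1.5; H(240°)/CH2Cl(240°) eclipsed 1.9 → 5.8 kcal/mol.
Cl at 60° (staggered): I(0°)/Cl(60°) gauche 0.8; I(0°)/CH2Cl(300°) gauche 0.9; OH(120°)/Cl(60°) gauche 0.6 → 2.3 kcal/mol.
Cl at 120° (eclipsed): I(0°)/CH2Cl(0°) eclipsed 3.6; OH(120°)/Cl(120°) eclipsed 1.9; H(240°)/H(240°) eclipsed 1.0 → 6.5 kcal/mol.
Cl at 180° (staggered): I(0°)/CH2Cl(60°) gauche 0.9; OH(120°)/Cl(180°) gauche 0.6; OH(120°)/CH2Cl(60°) gauche 0.7 → 2.2 kcal/mol.
Cl at 240° (eclipsed): I(0°)/H(0°) eclipsed 1.6; OH(120°)/CH2Cl(120°) eclipsed 2.3; H(240°)/Cl(240°) eclipsed 1.3 → 5.2 kcal/mol.
Cl at 300° (staggered): I(0°)/Cl(300°) gauche 0.8; OH(120°)/CH2Cl(180°) gauche 0.7 → 1.5 kcal/mol.
Max at 120° (6.5 kcal/mol), min at 300° (1.5 kcal/mol); barrier = 5.0 kcal/mol.

5.0 kcal/mol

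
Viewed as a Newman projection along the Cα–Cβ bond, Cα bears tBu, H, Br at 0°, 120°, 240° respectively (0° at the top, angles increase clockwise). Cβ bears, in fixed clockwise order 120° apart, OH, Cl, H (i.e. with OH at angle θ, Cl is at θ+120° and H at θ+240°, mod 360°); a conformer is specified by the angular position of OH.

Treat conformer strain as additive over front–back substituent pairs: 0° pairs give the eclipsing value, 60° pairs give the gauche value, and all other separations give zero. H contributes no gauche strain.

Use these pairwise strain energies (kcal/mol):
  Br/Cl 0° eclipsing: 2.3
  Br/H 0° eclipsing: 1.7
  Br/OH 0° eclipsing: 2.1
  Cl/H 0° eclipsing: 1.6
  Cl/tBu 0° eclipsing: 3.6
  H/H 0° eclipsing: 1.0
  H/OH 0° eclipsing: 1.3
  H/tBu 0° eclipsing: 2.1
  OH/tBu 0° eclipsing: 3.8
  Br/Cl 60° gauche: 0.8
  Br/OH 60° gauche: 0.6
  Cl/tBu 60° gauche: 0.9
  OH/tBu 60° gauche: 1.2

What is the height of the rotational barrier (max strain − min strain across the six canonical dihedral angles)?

5.1 kcal/mol

OH at 0° (eclipsed): tBu–OH eclipsed, H–Cl eclipsed, Br–H eclipsed; 3.8 + 1.6 + 1.7 = 7.1 kcal/mol.
OH at 60° (staggered): tBu–OH gauche, Br–Cl gauche; 1.2 + 0.8 = 2.0 kcal/mol.
OH at 120° (eclipsed): tBu–H eclipsed, H–OH eclipsed, Br–Cl eclipsed; 2.1 + 1.3 + 2.3 = 5.7 kcal/mol.
OH at 180° (staggered): tBu–Cl gauche, Br–OH gauche, Br–Cl gauche; 0.9 + 0.6 + 0.8 = 2.3 kcal/mol.
OH at 240° (eclipsed): tBu–Cl eclipsed, H–H eclipsed, Br–OH eclipsed; 3.6 + 1.0 + 2.1 = 6.7 kcal/mol.
OH at 300° (staggered): tBu–OH gauche, tBu–Cl gauche, Br–OH gauche; 1.2 + 0.9 + 0.6 = 2.7 kcal/mol.
Max at 0° (7.1 kcal/mol), min at 60° (2.0 kcal/mol); barrier = 5.1 kcal/mol.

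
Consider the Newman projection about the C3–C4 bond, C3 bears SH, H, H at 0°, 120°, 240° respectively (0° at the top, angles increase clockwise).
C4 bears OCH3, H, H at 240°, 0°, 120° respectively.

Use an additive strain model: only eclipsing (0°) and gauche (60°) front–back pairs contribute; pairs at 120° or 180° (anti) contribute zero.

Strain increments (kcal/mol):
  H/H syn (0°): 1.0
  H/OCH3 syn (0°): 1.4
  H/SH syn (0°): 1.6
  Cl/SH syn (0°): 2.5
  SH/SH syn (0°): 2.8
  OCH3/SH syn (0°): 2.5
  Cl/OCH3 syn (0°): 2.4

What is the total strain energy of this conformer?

4.0 kcal/mol

This conformer (eclipsed): SH(0°)/H(0°) eclipsed 1.6; H(120°)/H(120°) eclipsed 1.0; H(240°)/OCH3(240°) eclipsed 1.4 → 4.0 kcal/mol.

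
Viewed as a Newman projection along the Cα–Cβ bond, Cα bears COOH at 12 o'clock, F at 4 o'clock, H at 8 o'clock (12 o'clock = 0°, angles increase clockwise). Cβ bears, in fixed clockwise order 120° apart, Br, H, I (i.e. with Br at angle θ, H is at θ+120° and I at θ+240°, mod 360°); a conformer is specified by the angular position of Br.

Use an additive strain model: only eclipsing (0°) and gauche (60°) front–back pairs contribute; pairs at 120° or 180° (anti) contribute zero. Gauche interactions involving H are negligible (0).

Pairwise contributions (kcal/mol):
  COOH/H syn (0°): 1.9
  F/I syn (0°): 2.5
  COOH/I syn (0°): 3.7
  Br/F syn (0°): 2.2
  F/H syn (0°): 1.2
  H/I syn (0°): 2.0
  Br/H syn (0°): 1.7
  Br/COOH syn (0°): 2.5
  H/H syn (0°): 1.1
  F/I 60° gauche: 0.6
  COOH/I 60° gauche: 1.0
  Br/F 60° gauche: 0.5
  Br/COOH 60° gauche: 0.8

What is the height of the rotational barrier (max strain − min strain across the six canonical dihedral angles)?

5.6 kcal/mol

Br at 0° (eclipsed): COOH(0°)/Br(0°) eclipsed 2.5; F(120°)/H(120°) eclipsed 1.2; H(240°)/I(240°) eclipsed 2.0 → 5.7 kcal/mol.
Br at 60° (staggered): COOH(0°)/Br(60°) gauche 0.8; COOH(0°)/I(300°) gauche 1.0; F(120°)/Br(60°) gauche 0.5 → 2.3 kcal/mol.
Br at 120° (eclipsed): COOH(0°)/I(0°) eclipsed 3.7; F(120°)/Br(120°) eclipsed 2.2; H(240°)/H(240°) eclipsed 1.1 → 7.0 kcal/mol.
Br at 180° (staggered): COOH(0°)/I(60°) gauche 1.0; F(120°)/Br(180°) gauche 0.5; F(120°)/I(60°) gauche 0.6 → 2.1 kcal/mol.
Br at 240° (eclipsed): COOH(0°)/H(0°) eclipsed 1.9; F(120°)/I(120°) eclipsed 2.5; H(240°)/Br(240°) eclipsed 1.7 → 6.1 kcal/mol.
Br at 300° (staggered): COOH(0°)/Br(300°) gauche 0.8; F(120°)/I(180°) gauche 0.6 → 1.4 kcal/mol.
Max at 120° (7.0 kcal/mol), min at 300° (1.4 kcal/mol); barrier = 5.6 kcal/mol.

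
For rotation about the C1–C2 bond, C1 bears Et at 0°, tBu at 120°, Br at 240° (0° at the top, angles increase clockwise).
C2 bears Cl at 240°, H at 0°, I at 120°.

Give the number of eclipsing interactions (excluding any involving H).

2

Non-H eclipsing pairs: tBu(120°)/I(120°); Br(240°)/Cl(240°) — 2 interactions.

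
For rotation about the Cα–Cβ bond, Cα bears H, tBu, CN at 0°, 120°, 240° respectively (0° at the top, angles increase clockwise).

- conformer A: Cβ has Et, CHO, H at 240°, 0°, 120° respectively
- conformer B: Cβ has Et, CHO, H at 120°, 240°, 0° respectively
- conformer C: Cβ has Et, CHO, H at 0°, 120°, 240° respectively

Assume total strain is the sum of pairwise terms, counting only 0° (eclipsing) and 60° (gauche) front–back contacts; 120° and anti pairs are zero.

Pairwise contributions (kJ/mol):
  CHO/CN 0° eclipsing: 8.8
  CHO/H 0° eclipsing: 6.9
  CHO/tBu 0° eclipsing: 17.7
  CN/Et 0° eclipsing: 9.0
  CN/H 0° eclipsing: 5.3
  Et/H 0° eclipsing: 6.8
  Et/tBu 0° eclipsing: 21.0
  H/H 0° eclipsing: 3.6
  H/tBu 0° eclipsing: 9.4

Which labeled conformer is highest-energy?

A (eclipsed): H–CHO eclipsed, tBu–H eclipsed, CN–Et eclipsed; 6.9 + 9.4 + 9.0 = 25.3 kJ/mol.
B (eclipsed): H–H eclipsed, tBu–Et eclipsed, CN–CHO eclipsed; 3.6 + 21.0 + 8.8 = 33.4 kJ/mol.
C (eclipsed): H–Et eclipsed, tBu–CHO eclipsed, CN–H eclipsed; 6.8 + 17.7 + 5.3 = 29.8 kJ/mol.
B has the highest total (33.4 kJ/mol).

B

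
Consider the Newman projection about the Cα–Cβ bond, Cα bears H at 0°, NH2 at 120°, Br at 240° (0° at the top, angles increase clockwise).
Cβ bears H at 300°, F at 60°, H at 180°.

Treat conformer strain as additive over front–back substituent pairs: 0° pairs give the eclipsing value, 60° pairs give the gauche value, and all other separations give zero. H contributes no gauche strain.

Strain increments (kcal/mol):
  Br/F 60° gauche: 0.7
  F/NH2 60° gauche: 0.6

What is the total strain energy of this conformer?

This conformer (staggered): NH2(120°)/F(60°) gauche 0.6 → 0.6 kcal/mol.

0.6 kcal/mol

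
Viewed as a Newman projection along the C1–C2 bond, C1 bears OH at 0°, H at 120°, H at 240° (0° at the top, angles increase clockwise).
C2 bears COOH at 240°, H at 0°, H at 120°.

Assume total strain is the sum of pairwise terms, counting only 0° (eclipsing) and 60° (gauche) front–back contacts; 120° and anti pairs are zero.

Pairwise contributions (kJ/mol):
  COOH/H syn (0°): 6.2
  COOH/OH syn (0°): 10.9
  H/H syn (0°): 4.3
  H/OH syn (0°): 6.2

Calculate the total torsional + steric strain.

16.7 kJ/mol

This conformer (eclipsed): OH(0°)/H(0°) eclipsed 6.2; H(120°)/H(120°) eclipsed 4.3; H(240°)/COOH(240°) eclipsed 6.2 → 16.7 kJ/mol.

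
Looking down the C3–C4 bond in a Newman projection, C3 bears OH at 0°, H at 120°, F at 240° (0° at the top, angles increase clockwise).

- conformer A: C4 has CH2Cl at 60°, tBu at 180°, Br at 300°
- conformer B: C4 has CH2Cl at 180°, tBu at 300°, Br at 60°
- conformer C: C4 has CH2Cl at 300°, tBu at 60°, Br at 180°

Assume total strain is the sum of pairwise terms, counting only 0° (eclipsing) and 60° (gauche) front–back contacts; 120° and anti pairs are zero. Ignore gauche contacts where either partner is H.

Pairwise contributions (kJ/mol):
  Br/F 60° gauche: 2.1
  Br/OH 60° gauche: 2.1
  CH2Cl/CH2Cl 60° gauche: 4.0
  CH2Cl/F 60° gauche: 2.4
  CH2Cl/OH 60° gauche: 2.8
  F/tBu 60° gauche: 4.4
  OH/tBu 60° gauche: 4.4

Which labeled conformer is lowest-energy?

A

A (staggered): OH(0°)/CH2Cl(60°) gauche 2.8; OH(0°)/Br(300°) gauche 2.1; F(240°)/tBu(180°) gauche 4.4; F(240°)/Br(300°) gauche 2.1 → 11.4 kJ/mol.
B (staggered): OH(0°)/tBu(300°) gauche 4.4; OH(0°)/Br(60°) gauche 2.1; F(240°)/CH2Cl(180°) gauche 2.4; F(240°)/tBu(300°) gauche 4.4 → 13.3 kJ/mol.
C (staggered): OH(0°)/CH2Cl(300°) gauche 2.8; OH(0°)/tBu(60°) gauche 4.4; F(240°)/CH2Cl(300°) gauche 2.4; F(240°)/Br(180°) gauche 2.1 → 11.7 kJ/mol.
A has the lowest total (11.4 kJ/mol).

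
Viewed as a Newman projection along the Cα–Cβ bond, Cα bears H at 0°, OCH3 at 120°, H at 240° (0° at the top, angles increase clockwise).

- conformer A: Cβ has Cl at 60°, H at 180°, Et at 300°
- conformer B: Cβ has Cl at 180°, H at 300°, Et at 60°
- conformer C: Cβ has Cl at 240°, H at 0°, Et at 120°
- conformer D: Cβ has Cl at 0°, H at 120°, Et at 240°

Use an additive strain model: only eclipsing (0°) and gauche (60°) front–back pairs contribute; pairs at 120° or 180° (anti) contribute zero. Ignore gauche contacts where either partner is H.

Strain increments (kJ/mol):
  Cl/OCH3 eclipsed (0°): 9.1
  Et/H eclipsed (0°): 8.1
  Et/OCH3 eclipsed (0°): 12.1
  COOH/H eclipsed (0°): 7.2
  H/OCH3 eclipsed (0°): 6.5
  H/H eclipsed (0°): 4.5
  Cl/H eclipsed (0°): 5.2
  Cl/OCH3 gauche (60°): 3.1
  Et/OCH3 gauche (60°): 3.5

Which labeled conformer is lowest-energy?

A is staggered. OCH3 at 120° is gauche with Cl at 60° (3.1). Total 3.1 kJ/mol.
B is staggered. OCH3 at 120° is gauche with Cl at 180° (3.1); OCH3 at 120° is gauche with Et at 60° (3.5). Total 6.6 kJ/mol.
C is eclipsed. H at 0° is eclipsed with H at 0° (4.5); OCH3 at 120° is eclipsed with Et at 120° (12.1); H at 240° is eclipsed with Cl at 240° (5.2). Total 21.8 kJ/mol.
D is eclipsed. H at 0° is eclipsed with Cl at 0° (5.2); OCH3 at 120° is eclipsed with H at 120° (6.5); H at 240° is eclipsed with Et at 240° (8.1). Total 19.8 kJ/mol.
A has the lowest total (3.1 kJ/mol).

A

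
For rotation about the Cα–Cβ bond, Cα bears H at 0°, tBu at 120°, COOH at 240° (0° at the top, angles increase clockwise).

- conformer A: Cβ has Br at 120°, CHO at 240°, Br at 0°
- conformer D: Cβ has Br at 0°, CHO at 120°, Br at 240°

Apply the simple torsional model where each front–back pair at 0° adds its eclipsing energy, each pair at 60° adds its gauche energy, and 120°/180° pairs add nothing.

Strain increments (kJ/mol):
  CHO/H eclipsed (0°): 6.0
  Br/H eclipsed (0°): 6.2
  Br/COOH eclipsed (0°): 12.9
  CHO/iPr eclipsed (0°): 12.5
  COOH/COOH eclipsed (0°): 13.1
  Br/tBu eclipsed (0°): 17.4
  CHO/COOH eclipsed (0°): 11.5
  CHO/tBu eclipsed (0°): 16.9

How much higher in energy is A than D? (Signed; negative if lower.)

A (eclipsed): H(0°)/Br(0°) eclipsed 6.2; tBu(120°)/Br(120°) eclipsed 17.4; COOH(240°)/CHO(240°) eclipsed 11.5 → 35.1 kJ/mol.
D (eclipsed): H(0°)/Br(0°) eclipsed 6.2; tBu(120°)/CHO(120°) eclipsed 16.9; COOH(240°)/Br(240°) eclipsed 12.9 → 36.0 kJ/mol.
E(A) − E(D) = 35.1 − 36.0 = -0.9 kJ/mol.

-0.9 kJ/mol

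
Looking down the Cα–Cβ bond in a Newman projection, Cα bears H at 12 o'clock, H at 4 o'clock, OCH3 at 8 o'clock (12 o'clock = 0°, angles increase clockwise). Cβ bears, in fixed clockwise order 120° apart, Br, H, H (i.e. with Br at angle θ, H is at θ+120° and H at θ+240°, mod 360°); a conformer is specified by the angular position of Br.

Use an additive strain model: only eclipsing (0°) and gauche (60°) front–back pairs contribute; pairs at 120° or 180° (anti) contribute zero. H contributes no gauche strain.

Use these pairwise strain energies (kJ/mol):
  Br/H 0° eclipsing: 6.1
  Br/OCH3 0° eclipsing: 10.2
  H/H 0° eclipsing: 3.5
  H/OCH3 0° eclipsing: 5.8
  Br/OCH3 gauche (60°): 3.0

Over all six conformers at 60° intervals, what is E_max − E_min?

17.2 kJ/mol

Br at 0° (eclipsed): H–Br eclipsed, H–H eclipsed, OCH3–H eclipsed; 6.1 + 3.5 + 5.8 = 15.4 kJ/mol.
Br at 60° (staggered): no non-H gauche contacts → 0.0 kJ/mol.
Br at 120° (eclipsed): H–H eclipsed, H–Br eclipsed, OCH3–H eclipsed; 3.5 + 6.1 + 5.8 = 15.4 kJ/mol.
Br at 180° (staggered): OCH3–Br gauche; 3.0 = 3.0 kJ/mol.
Br at 240° (eclipsed): H–H eclipsed, H–H eclipsed, OCH3–Br eclipsed; 3.5 + 3.5 + 10.2 = 17.2 kJ/mol.
Br at 300° (staggered): OCH3–Br gauche; 3.0 = 3.0 kJ/mol.
Max at 240° (17.2 kJ/mol), min at 60° (0.0 kJ/mol); barrier = 17.2 kJ/mol.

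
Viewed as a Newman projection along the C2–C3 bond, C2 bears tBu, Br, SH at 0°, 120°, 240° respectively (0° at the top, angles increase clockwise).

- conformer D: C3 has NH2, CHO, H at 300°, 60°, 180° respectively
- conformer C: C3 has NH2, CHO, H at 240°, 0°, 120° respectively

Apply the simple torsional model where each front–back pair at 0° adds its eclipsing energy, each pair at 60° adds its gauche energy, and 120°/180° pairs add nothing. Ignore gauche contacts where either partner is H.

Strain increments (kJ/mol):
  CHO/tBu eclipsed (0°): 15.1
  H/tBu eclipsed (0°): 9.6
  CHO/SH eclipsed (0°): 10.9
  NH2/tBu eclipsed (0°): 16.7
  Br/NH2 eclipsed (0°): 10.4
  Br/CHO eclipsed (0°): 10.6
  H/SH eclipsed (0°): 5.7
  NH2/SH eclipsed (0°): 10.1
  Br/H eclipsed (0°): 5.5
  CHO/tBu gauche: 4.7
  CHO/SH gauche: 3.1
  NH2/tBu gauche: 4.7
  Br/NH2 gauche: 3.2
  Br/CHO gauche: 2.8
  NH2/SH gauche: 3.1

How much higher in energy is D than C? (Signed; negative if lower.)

D is staggered. tBu at 0° is gauche with NH2 at 300° (4.7); tBu at 0° is gauche with CHO at 60° (4.7); Br at 120° is gauche with CHO at 60° (2.8); SH at 240° is gauche with NH2 at 300° (3.1). Total 15.3 kJ/mol.
C is eclipsed. tBu at 0° is eclipsed with CHO at 0° (15.1); Br at 120° is eclipsed with H at 120° (5.5); SH at 240° is eclipsed with NH2 at 240° (10.1). Total 30.7 kJ/mol.
E(D) − E(C) = 15.3 − 30.7 = -15.4 kJ/mol.

-15.4 kJ/mol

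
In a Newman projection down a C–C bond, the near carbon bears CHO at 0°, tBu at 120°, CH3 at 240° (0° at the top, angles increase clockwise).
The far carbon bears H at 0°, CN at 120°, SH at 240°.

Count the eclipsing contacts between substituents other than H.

2

Non-H eclipsing pairs: tBu(120°)/CN(120°); CH3(240°)/SH(240°) — 2 interactions.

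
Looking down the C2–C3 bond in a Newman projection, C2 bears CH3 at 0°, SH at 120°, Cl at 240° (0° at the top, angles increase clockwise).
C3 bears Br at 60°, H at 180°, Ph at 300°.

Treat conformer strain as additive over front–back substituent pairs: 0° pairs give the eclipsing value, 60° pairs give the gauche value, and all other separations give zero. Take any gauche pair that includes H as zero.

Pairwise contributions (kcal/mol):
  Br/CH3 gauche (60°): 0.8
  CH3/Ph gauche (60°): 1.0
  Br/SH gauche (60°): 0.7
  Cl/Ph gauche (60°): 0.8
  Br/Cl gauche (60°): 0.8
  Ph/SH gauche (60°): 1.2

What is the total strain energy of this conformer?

3.3 kcal/mol

This conformer is staggered. CH3 at 0° is gauche with Br at 60° (0.8); CH3 at 0° is gauche with Ph at 300° (1.0); SH at 120° is gauche with Br at 60° (0.7); Cl at 240° is gauche with Ph at 300° (0.8). Total 3.3 kcal/mol.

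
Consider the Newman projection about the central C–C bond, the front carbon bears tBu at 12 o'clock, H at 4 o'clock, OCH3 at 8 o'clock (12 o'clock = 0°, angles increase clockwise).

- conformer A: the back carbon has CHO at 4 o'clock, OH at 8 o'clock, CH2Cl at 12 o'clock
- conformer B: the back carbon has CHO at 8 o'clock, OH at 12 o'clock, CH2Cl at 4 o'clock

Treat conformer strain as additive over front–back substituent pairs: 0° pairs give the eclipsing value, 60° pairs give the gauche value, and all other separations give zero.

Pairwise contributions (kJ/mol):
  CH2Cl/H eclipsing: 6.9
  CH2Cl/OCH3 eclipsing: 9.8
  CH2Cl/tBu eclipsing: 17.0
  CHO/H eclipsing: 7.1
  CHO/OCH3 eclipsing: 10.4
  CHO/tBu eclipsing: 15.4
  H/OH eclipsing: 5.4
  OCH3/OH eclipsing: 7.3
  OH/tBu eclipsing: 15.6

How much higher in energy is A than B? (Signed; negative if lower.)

-1.5 kJ/mol

A (eclipsed): tBu(0°)/CH2Cl(0°) eclipsed 17.0; H(120°)/CHO(120°) eclipsed 7.1; OCH3(240°)/OH(240°) eclipsed 7.3 → 31.4 kJ/mol.
B (eclipsed): tBu(0°)/OH(0°) eclipsed 15.6; H(120°)/CH2Cl(120°) eclipsed 6.9; OCH3(240°)/CHO(240°) eclipsed 10.4 → 32.9 kJ/mol.
E(A) − E(B) = 31.4 − 32.9 = -1.5 kJ/mol.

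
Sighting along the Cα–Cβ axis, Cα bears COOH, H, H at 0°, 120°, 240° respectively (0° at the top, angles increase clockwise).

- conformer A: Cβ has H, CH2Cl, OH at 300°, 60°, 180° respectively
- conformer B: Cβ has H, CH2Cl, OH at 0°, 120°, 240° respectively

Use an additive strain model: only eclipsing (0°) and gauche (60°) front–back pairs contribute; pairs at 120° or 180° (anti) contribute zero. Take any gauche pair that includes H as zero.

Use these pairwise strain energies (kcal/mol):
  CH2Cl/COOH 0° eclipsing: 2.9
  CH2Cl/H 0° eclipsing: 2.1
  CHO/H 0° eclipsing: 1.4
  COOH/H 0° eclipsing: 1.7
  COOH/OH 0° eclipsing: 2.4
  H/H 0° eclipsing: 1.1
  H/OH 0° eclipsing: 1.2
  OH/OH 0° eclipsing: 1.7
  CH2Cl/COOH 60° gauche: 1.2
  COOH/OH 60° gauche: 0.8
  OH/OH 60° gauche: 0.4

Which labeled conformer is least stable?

B

A (staggered): COOH–CH2Cl gauche; 1.2 = 1.2 kcal/mol.
B (eclipsed): COOH–H eclipsed, H–CH2Cl eclipsed, H–OH eclipsed; 1.7 + 2.1 + 1.2 = 5.0 kcal/mol.
B has the highest total (5.0 kcal/mol).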